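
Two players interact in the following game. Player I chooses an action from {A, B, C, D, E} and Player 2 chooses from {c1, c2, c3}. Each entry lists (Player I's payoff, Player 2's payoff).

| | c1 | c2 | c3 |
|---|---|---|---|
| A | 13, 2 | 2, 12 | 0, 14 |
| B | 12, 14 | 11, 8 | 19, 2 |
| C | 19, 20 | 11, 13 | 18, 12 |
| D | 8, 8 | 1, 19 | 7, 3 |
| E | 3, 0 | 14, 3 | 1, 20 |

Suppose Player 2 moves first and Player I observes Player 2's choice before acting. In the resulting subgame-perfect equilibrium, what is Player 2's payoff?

Work backward from Player I's decision.
- c1: Player I compares 13, 12, 19, 8, 3 and picks C; Player 2 would get 20.
- c2: Player I compares 2, 11, 11, 1, 14 and picks E; Player 2 would get 3.
- c3: Player I compares 0, 19, 18, 7, 1 and picks B; Player 2 would get 2.
Maximizing over 20, 3, 2, Player 2 chooses c1. Subgame-perfect outcome: (C, c1) with payoffs (19, 20).

20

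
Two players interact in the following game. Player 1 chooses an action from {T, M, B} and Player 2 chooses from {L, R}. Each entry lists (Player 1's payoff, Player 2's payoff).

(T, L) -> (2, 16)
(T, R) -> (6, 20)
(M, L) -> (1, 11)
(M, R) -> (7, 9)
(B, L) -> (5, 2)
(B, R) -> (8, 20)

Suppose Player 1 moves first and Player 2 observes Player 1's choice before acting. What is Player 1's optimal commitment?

Solve by backward induction (Player 1 leads).
- T: BR = R, leader payoff 6.
- M: BR = L, leader payoff 1.
- B: BR = R, leader payoff 8.
Maximizing over 6, 1, 8, Player 1 chooses B. Subgame-perfect outcome: (B, R) with payoffs (8, 20).

B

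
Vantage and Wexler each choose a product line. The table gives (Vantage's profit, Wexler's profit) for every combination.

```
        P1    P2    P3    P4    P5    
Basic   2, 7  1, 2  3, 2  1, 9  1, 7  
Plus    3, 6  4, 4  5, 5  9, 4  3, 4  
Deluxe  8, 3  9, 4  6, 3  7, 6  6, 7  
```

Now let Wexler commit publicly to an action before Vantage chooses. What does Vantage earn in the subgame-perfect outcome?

Work backward from Vantage's decision.
- P1 → Vantage plays Deluxe (best of 2, 3, 8); Wexler gets 3.
- P2 → Vantage plays Deluxe (best of 1, 4, 9); Wexler gets 4.
- P3 → Vantage plays Deluxe (best of 3, 5, 6); Wexler gets 3.
- P4 → Vantage plays Plus (best of 1, 9, 7); Wexler gets 4.
- P5 → Vantage plays Deluxe (best of 1, 3, 6); Wexler gets 7.
Among 3, 4, 3, 4, 7, the best is 7 at P5. Subgame-perfect outcome: (Deluxe, P5) with payoffs (6, 7).

6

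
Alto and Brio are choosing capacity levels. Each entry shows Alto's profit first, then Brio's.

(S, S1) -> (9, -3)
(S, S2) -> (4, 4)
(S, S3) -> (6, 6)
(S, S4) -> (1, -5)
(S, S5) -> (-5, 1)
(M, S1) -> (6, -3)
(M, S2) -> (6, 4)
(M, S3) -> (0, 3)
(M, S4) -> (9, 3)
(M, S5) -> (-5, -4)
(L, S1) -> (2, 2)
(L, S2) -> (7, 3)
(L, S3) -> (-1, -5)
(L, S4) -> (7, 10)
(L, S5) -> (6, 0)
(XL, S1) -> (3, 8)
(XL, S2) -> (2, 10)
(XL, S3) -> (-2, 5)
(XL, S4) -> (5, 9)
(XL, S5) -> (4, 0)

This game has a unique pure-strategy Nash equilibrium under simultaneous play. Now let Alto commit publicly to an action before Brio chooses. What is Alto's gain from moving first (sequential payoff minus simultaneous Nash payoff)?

Solve by backward induction (Alto leads).
- S: BR = S3, leader payoff 6.
- M: BR = S2, leader payoff 6.
- L: BR = S4, leader payoff 7.
- XL: BR = S2, leader payoff 2.
Alto's induced payoffs are 6, 6, 7, 2, so Alto commits to L. Subgame-perfect outcome: (L, S4) with payoffs (7, 10).
Under simultaneous play:
Alto's best replies: S1→S; S2→L; S3→S; S4→M; S5→L.
Brio's best replies: S→S3; M→S2; L→S4; XL→S2.
The unique mutual best reply is (S, S3), giving (6, 6).
Alto's commitment gain: 7 − 6 = 1.

1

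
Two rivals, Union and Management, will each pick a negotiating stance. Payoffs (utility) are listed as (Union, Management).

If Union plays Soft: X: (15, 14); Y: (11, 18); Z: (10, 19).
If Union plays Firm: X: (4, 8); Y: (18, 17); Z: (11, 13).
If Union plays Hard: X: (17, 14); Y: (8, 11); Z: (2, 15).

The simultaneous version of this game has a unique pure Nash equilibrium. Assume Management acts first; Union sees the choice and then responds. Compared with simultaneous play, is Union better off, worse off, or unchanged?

Backward induction with Management moving first.
- X: BR = Hard, leader payoff 14.
- Y: BR = Firm, leader payoff 17.
- Z: BR = Firm, leader payoff 13.
Maximizing over 14, 17, 13, Management chooses Y. Subgame-perfect outcome: (Firm, Y) with payoffs (18, 17).
Under simultaneous play:
Union's best replies: X→Hard; Y→Firm; Z→Firm.
Management's best replies: Soft→Z; Firm→Y; Hard→Z.
The unique mutual best reply is (Firm, Y), giving (18, 17).
Union earns 18 sequentially versus 18 at the Nash outcome: unchanged.

unchanged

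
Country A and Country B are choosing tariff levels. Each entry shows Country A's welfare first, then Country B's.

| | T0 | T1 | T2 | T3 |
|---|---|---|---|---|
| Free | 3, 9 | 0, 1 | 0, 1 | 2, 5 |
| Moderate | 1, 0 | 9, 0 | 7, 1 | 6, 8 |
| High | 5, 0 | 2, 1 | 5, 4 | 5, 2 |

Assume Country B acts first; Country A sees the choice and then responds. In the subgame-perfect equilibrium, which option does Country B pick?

T3

Backward induction with Country B moving first.
- T0: Country A compares 3, 1, 5 and picks High; Country B would get 0.
- T1: Country A compares 0, 9, 2 and picks Moderate; Country B would get 0.
- T2: Country A compares 0, 7, 5 and picks Moderate; Country B would get 1.
- T3: Country A compares 2, 6, 5 and picks Moderate; Country B would get 8.
Maximizing over 0, 0, 1, 8, Country B chooses T3. Subgame-perfect outcome: (Moderate, T3) with payoffs (6, 8).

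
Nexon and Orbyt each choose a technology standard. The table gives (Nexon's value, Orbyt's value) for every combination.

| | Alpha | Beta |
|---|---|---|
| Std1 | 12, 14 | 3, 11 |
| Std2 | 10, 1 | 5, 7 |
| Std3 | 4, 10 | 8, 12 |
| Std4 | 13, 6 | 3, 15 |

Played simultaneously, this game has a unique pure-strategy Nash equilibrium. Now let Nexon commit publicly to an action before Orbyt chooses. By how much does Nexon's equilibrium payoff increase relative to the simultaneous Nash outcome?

4

Work backward from Orbyt's decision.
- Std1: Orbyt compares 14, 11 and picks Alpha; Nexon would get 12.
- Std2: Orbyt compares 1, 7 and picks Beta; Nexon would get 5.
- Std3: Orbyt compares 10, 12 and picks Beta; Nexon would get 8.
- Std4: Orbyt compares 6, 15 and picks Beta; Nexon would get 3.
Maximizing over 12, 5, 8, 3, Nexon chooses Std1. Subgame-perfect outcome: (Std1, Alpha) with payoffs (12, 14).
Now find the simultaneous Nash equilibrium.
Nexon's best replies: Alpha→Std4; Beta→Std3.
Orbyt's best replies: Std1→Alpha; Std2→Beta; Std3→Beta; Std4→Beta.
The unique mutual best reply is (Std3, Beta), giving (8, 12).
Nexon's commitment gain: 12 − 8 = 4.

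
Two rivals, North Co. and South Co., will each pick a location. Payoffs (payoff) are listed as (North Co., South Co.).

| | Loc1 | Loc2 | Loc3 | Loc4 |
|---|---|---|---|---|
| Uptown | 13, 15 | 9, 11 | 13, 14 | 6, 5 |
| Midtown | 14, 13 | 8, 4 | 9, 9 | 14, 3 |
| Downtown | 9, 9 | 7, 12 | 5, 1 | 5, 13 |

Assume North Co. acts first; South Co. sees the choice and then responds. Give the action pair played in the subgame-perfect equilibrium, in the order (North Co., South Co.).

South Co. best-responds to each possible North Co. move:
- Uptown → South Co. plays Loc1 (best of 15, 11, 14, 5); North Co. gets 13.
- Midtown → South Co. plays Loc1 (best of 13, 4, 9, 3); North Co. gets 14.
- Downtown → South Co. plays Loc4 (best of 9, 12, 1, 13); North Co. gets 5.
Maximizing over 13, 14, 5, North Co. chooses Midtown. Subgame-perfect outcome: (Midtown, Loc1) with payoffs (14, 13).

(Midtown, Loc1)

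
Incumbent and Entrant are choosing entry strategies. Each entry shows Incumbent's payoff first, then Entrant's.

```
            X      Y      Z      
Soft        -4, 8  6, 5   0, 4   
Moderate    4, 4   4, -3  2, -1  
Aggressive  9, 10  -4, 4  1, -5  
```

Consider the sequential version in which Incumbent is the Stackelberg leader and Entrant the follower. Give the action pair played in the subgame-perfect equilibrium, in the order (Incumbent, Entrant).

(Aggressive, X)

Work backward from Entrant's decision.
- Soft → Entrant plays X (best of 8, 5, 4); Incumbent gets -4.
- Moderate → Entrant plays X (best of 4, -3, -1); Incumbent gets 4.
- Aggressive → Entrant plays X (best of 10, 4, -5); Incumbent gets 9.
Among -4, 4, 9, the best is 9 at Aggressive. Subgame-perfect outcome: (Aggressive, X) with payoffs (9, 10).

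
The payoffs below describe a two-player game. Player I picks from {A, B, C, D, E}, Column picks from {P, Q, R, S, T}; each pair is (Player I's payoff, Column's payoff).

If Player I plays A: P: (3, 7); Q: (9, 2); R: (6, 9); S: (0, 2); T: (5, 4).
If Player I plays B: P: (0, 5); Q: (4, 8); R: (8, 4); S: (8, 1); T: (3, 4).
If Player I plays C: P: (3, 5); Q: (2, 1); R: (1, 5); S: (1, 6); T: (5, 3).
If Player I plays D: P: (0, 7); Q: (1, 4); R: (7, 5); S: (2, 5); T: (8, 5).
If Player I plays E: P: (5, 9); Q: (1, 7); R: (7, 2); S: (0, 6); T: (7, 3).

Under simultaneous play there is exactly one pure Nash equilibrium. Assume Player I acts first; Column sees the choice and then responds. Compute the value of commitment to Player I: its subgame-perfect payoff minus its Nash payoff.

Column best-responds to each possible Player I move:
- A: Column compares 7, 2, 9, 2, 4 and picks R; Player I would get 6.
- B: Column compares 5, 8, 4, 1, 4 and picks Q; Player I would get 4.
- C: Column compares 5, 1, 5, 6, 3 and picks S; Player I would get 1.
- D: Column compares 7, 4, 5, 5, 5 and picks P; Player I would get 0.
- E: Column compares 9, 7, 2, 6, 3 and picks P; Player I would get 5.
Maximizing over 6, 4, 1, 0, 5, Player I chooses A. Subgame-perfect outcome: (A, R) with payoffs (6, 9).
Now find the simultaneous Nash equilibrium.
Player I's best replies: P→E; Q→A; R→B; S→B; T→D.
Column's best replies: A→R; B→Q; C→S; D→P; E→P.
Only (E, P) has each player best-responding; Nash payoffs (5, 9).
Player I's commitment gain: 6 − 5 = 1.

1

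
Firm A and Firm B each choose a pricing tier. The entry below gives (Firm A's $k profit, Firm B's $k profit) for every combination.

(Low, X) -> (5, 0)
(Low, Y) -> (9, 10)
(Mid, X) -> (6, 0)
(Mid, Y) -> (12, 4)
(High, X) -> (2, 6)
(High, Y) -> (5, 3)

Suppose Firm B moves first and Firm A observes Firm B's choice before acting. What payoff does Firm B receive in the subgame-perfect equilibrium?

4

Firm A best-responds to each possible Firm B move:
- X: BR = Mid, leader payoff 0.
- Y: BR = Mid, leader payoff 4.
Maximizing over 0, 4, Firm B chooses Y. Subgame-perfect outcome: (Mid, Y) with payoffs (12, 4).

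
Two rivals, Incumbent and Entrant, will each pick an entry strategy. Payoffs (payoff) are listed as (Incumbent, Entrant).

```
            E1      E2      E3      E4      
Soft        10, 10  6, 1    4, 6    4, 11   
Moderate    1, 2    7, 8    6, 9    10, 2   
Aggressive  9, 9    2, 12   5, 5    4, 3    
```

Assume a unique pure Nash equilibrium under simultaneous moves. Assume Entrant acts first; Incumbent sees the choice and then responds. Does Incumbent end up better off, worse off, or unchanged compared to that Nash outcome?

Solve by backward induction (Entrant leads).
- E1: BR = Soft, leader payoff 10.
- E2: BR = Moderate, leader payoff 8.
- E3: BR = Moderate, leader payoff 9.
- E4: BR = Moderate, leader payoff 2.
Maximizing over 10, 8, 9, 2, Entrant chooses E1. Subgame-perfect outcome: (Soft, E1) with payoffs (10, 10).
Now find the simultaneous Nash equilibrium.
Incumbent's best replies: E1→Soft; E2→Moderate; E3→Moderate; E4→Moderate.
Entrant's best replies: Soft→E4; Moderate→E3; Aggressive→E2.
Only (Moderate, E3) has each player best-responding; Nash payoffs (6, 9).
Incumbent earns 10 sequentially versus 6 at the Nash outcome: better off.

better off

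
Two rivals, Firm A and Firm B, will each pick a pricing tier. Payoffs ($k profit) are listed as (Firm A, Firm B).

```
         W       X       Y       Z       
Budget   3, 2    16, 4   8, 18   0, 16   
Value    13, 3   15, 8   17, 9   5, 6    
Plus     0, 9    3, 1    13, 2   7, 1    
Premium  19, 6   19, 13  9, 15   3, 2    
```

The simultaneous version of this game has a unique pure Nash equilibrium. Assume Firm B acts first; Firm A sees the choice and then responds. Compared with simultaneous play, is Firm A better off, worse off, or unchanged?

better off

Firm A best-responds to each possible Firm B move:
- W: Firm A compares 3, 13, 0, 19 and picks Premium; Firm B would get 6.
- X: Firm A compares 16, 15, 3, 19 and picks Premium; Firm B would get 13.
- Y: Firm A compares 8, 17, 13, 9 and picks Value; Firm B would get 9.
- Z: Firm A compares 0, 5, 7, 3 and picks Plus; Firm B would get 1.
Maximizing over 6, 13, 9, 1, Firm B chooses X. Subgame-perfect outcome: (Premium, X) with payoffs (19, 13).
Under simultaneous play:
Firm A's best replies: W→Premium; X→Premium; Y→Value; Z→Plus.
Firm B's best replies: Budget→Y; Value→Y; Plus→W; Premium→Y.
The unique mutual best reply is (Value, Y), giving (17, 9).
Firm A earns 19 sequentially versus 17 at the Nash outcome: better off.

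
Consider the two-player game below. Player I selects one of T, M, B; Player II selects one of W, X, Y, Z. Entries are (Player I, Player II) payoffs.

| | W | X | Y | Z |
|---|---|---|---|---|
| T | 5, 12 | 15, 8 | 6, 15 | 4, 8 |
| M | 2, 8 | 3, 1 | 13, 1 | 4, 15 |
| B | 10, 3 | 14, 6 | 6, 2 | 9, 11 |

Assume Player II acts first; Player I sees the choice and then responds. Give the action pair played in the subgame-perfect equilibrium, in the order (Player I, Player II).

(B, Z)

Solve by backward induction (Player II leads).
- W: BR = B, leader payoff 3.
- X: BR = T, leader payoff 8.
- Y: BR = M, leader payoff 1.
- Z: BR = B, leader payoff 11.
Player II's induced payoffs are 3, 8, 1, 11, so Player II commits to Z. Subgame-perfect outcome: (B, Z) with payoffs (9, 11).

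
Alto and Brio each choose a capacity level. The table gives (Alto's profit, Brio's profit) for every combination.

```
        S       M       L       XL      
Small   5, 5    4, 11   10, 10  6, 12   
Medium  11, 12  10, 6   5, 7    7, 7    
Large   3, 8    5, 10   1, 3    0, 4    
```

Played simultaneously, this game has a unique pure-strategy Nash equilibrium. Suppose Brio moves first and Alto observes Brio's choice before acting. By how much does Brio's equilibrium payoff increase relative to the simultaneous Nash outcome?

Backward induction with Brio moving first.
- S → Alto plays Medium (best of 5, 11, 3); Brio gets 12.
- M → Alto plays Medium (best of 4, 10, 5); Brio gets 6.
- L → Alto plays Small (best of 10, 5, 1); Brio gets 10.
- XL → Alto plays Medium (best of 6, 7, 0); Brio gets 7.
Brio's induced payoffs are 12, 6, 10, 7, so Brio commits to S. Subgame-perfect outcome: (Medium, S) with payoffs (11, 12).
Now find the simultaneous Nash equilibrium.
Alto's best replies: S→Medium; M→Medium; L→Small; XL→Medium.
Brio's best replies: Small→XL; Medium→S; Large→M.
Only (Medium, S) has each player best-responding; Nash payoffs (11, 12).
Brio's commitment gain: 12 − 12 = 0.

0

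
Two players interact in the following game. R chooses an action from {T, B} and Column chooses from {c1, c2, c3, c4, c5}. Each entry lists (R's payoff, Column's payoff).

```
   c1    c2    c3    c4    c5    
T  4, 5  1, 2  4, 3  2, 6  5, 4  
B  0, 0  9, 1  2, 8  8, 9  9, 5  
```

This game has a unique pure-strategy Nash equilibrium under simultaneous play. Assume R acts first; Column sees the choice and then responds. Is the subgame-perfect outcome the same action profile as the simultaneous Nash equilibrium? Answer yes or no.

Backward induction with R moving first.
- T: Column compares 5, 2, 3, 6, 4 and picks c4; R would get 2.
- B: Column compares 0, 1, 8, 9, 5 and picks c4; R would get 8.
Among 2, 8, the best is 8 at B. Subgame-perfect outcome: (B, c4) with payoffs (8, 9).
For the simultaneous game, intersect best replies.
R's best replies: c1→T; c2→B; c3→T; c4→B; c5→B.
Column's best replies: T→c4; B→c4.
Only (B, c4) has each player best-responding; Nash payoffs (8, 9).
Sequential outcome (B, c4) coincides with the Nash profile (B, c4).

yes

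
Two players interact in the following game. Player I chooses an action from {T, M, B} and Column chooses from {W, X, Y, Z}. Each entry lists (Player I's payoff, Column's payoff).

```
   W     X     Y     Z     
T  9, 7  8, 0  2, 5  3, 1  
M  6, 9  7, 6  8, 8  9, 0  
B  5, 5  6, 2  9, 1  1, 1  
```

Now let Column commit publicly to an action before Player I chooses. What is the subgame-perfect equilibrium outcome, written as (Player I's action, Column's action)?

(T, W)

Backward induction with Column moving first.
- W → Player I plays T (best of 9, 6, 5); Column gets 7.
- X → Player I plays T (best of 8, 7, 6); Column gets 0.
- Y → Player I plays B (best of 2, 8, 9); Column gets 1.
- Z → Player I plays M (best of 3, 9, 1); Column gets 0.
Among 7, 0, 1, 0, the best is 7 at W. Subgame-perfect outcome: (T, W) with payoffs (9, 7).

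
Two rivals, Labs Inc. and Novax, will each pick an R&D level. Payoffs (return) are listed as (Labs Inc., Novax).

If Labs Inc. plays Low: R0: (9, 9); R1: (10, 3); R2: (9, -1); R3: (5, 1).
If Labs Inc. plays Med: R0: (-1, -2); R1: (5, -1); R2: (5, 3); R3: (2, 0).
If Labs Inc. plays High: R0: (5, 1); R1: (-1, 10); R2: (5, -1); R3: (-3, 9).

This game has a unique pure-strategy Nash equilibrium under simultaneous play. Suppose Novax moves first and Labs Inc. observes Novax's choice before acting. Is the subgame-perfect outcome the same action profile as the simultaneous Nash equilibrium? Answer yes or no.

yes

Labs Inc. best-responds to each possible Novax move:
- R0 → Labs Inc. plays Low (best of 9, -1, 5); Novax gets 9.
- R1 → Labs Inc. plays Low (best of 10, 5, -1); Novax gets 3.
- R2 → Labs Inc. plays Low (best of 9, 5, 5); Novax gets -1.
- R3 → Labs Inc. plays Low (best of 5, 2, -3); Novax gets 1.
Maximizing over 9, 3, -1, 1, Novax chooses R0. Subgame-perfect outcome: (Low, R0) with payoffs (9, 9).
For the simultaneous game, intersect best replies.
Labs Inc.'s best replies: R0→Low; R1→Low; R2→Low; R3→Low.
Novax's best replies: Low→R0; Med→R2; High→R1.
The unique mutual best reply is (Low, R0), giving (9, 9).
Sequential outcome (Low, R0) coincides with the Nash profile (Low, R0).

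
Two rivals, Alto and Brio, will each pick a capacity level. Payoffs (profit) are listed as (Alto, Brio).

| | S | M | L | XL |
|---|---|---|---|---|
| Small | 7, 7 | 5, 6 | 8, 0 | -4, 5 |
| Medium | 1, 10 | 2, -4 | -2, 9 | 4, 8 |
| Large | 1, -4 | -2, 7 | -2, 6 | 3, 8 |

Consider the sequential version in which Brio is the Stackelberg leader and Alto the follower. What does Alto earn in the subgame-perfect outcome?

4

Backward induction with Brio moving first.
- S: BR = Small, leader payoff 7.
- M: BR = Small, leader payoff 6.
- L: BR = Small, leader payoff 0.
- XL: BR = Medium, leader payoff 8.
Maximizing over 7, 6, 0, 8, Brio chooses XL. Subgame-perfect outcome: (Medium, XL) with payoffs (4, 8).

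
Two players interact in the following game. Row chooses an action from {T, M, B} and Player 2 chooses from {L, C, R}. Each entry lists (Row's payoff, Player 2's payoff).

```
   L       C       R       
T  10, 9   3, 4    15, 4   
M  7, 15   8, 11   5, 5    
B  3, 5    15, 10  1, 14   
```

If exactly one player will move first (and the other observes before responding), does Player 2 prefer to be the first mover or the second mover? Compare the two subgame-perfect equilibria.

first

If Row leads: Player 2's best replies are T→L, M→L, B→R; Row's induced payoffs 10, 7, 1; outcome (T, L), payoffs (10, 9).
If Player 2 leads: Row's best replies are L→T, C→B, R→T; Player 2's induced payoffs 9, 10, 4; outcome (B, C), payoffs (15, 10).
Player 2 gets 10 moving first and 9 moving second, so Player 2 prefers to move first.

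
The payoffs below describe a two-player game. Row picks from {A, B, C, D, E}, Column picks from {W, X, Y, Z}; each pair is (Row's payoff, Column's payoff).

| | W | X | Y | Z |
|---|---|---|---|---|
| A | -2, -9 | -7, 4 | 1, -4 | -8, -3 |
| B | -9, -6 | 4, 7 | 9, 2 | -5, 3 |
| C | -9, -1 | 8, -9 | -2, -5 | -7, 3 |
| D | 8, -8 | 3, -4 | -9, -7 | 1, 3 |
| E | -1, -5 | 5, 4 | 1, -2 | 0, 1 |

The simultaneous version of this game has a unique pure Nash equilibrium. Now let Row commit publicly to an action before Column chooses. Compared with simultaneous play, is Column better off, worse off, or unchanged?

better off

Solve by backward induction (Row leads).
- A: BR = X, leader payoff -7.
- B: BR = X, leader payoff 4.
- C: BR = Z, leader payoff -7.
- D: BR = Z, leader payoff 1.
- E: BR = X, leader payoff 5.
Maximizing over -7, 4, -7, 1, 5, Row chooses E. Subgame-perfect outcome: (E, X) with payoffs (5, 4).
For the simultaneous game, intersect best replies.
Row's best replies: W→D; X→C; Y→B; Z→D.
Column's best replies: A→X; B→X; C→Z; D→Z; E→X.
Only (D, Z) has each player best-responding; Nash payoffs (1, 3).
Column earns 4 sequentially versus 3 at the Nash outcome: better off.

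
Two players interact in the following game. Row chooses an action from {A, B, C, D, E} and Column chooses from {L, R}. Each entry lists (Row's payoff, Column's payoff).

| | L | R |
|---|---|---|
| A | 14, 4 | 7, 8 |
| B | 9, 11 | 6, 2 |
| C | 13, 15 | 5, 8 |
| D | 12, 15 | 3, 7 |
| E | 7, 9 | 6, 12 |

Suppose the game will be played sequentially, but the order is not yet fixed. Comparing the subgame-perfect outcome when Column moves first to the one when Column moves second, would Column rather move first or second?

If Row leads: Column's best replies are A→R, B→L, C→L, D→L, E→R; Row's induced payoffs 7, 9, 13, 12, 6; outcome (C, L), payoffs (13, 15).
If Column leads: Row's best replies are L→A, R→A; Column's induced payoffs 4, 8; outcome (A, R), payoffs (7, 8).
Column gets 8 moving first and 15 moving second, so Column prefers to move second.

second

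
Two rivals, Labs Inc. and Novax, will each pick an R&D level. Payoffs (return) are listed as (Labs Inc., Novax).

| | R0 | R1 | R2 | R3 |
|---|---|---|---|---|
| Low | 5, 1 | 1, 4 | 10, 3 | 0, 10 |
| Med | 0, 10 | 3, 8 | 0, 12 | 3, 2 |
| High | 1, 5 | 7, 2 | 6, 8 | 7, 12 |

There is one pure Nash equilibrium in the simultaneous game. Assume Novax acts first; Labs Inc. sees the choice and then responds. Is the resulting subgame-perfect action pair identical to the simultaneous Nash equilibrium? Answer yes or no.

Work backward from Labs Inc.'s decision.
- R0 → Labs Inc. plays Low (best of 5, 0, 1); Novax gets 1.
- R1 → Labs Inc. plays High (best of 1, 3, 7); Novax gets 2.
- R2 → Labs Inc. plays Low (best of 10, 0, 6); Novax gets 3.
- R3 → Labs Inc. plays High (best of 0, 3, 7); Novax gets 12.
Novax's induced payoffs are 1, 2, 3, 12, so Novax commits to R3. Subgame-perfect outcome: (High, R3) with payoffs (7, 12).
Under simultaneous play:
Labs Inc.'s best replies: R0→Low; R1→High; R2→Low; R3→High.
Novax's best replies: Low→R3; Med→R2; High→R3.
Only (High, R3) has each player best-responding; Nash payoffs (7, 12).
Sequential outcome (High, R3) coincides with the Nash profile (High, R3).

yes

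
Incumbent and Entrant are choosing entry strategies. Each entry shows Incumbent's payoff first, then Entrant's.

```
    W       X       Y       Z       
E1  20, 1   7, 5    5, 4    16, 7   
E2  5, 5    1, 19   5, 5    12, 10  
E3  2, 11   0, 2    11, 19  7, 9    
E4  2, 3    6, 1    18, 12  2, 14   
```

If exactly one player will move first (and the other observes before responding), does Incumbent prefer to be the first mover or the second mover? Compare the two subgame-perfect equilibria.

If Incumbent leads: Entrant's best replies are E1→Z, E2→X, E3→Y, E4→Z; Incumbent's induced payoffs 16, 1, 11, 2; outcome (E1, Z), payoffs (16, 7).
If Entrant leads: Incumbent's best replies are W→E1, X→E1, Y→E4, Z→E1; Entrant's induced payoffs 1, 5, 12, 7; outcome (E4, Y), payoffs (18, 12).
Incumbent gets 16 moving first and 18 moving second, so Incumbent prefers to move second.

second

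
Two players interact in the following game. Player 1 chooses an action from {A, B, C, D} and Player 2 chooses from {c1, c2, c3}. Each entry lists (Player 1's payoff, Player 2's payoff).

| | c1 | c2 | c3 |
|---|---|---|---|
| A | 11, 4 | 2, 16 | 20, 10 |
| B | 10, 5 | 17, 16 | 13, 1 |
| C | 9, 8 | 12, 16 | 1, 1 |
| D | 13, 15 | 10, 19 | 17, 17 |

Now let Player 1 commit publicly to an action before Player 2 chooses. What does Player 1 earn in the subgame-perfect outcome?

Player 2 best-responds to each possible Player 1 move:
- A: BR = c2, leader payoff 2.
- B: BR = c2, leader payoff 17.
- C: BR = c2, leader payoff 12.
- D: BR = c2, leader payoff 10.
Player 1's induced payoffs are 2, 17, 12, 10, so Player 1 commits to B. Subgame-perfect outcome: (B, c2) with payoffs (17, 16).

17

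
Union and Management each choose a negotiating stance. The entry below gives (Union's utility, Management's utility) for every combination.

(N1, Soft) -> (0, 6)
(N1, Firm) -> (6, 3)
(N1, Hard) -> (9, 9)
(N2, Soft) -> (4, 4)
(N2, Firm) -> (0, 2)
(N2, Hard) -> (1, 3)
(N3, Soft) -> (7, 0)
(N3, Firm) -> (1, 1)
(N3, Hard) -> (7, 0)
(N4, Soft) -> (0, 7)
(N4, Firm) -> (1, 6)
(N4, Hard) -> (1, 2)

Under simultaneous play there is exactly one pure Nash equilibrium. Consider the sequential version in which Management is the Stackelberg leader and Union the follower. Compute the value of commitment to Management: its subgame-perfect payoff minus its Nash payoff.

Union best-responds to each possible Management move:
- Soft → Union plays N3 (best of 0, 4, 7, 0); Management gets 0.
- Firm → Union plays N1 (best of 6, 0, 1, 1); Management gets 3.
- Hard → Union plays N1 (best of 9, 1, 7, 1); Management gets 9.
Maximizing over 0, 3, 9, Management chooses Hard. Subgame-perfect outcome: (N1, Hard) with payoffs (9, 9).
For the simultaneous game, intersect best replies.
Union's best replies: Soft→N3; Firm→N1; Hard→N1.
Management's best replies: N1→Hard; N2→Soft; N3→Firm; N4→Soft.
Only (N1, Hard) has each player best-responding; Nash payoffs (9, 9).
Management's commitment gain: 9 − 9 = 0.

0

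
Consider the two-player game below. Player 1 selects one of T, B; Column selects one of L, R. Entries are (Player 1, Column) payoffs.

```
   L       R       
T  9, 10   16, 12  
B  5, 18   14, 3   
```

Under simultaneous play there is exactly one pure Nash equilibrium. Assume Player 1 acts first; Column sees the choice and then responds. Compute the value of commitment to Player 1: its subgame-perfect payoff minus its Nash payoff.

0

Column best-responds to each possible Player 1 move:
- T: Column compares 10, 12 and picks R; Player 1 would get 16.
- B: Column compares 18, 3 and picks L; Player 1 would get 5.
Player 1's induced payoffs are 16, 5, so Player 1 commits to T. Subgame-perfect outcome: (T, R) with payoffs (16, 12).
Under simultaneous play:
Player 1's best replies: L→T; R→T.
Column's best replies: T→R; B→L.
The unique mutual best reply is (T, R), giving (16, 12).
Player 1's commitment gain: 16 − 16 = 0.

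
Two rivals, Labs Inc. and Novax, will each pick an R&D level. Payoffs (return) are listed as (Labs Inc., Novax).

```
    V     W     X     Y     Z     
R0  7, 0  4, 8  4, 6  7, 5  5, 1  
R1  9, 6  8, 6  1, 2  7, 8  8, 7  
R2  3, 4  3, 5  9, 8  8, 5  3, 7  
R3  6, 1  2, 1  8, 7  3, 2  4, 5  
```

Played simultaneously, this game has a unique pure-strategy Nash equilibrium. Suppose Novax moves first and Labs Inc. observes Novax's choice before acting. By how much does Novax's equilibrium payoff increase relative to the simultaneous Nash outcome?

0

Labs Inc. best-responds to each possible Novax move:
- V: Labs Inc. compares 7, 9, 3, 6 and picks R1; Novax would get 6.
- W: Labs Inc. compares 4, 8, 3, 2 and picks R1; Novax would get 6.
- X: Labs Inc. compares 4, 1, 9, 8 and picks R2; Novax would get 8.
- Y: Labs Inc. compares 7, 7, 8, 3 and picks R2; Novax would get 5.
- Z: Labs Inc. compares 5, 8, 3, 4 and picks R1; Novax would get 7.
Among 6, 6, 8, 5, 7, the best is 8 at X. Subgame-perfect outcome: (R2, X) with payoffs (9, 8).
Under simultaneous play:
Labs Inc.'s best replies: V→R1; W→R1; X→R2; Y→R2; Z→R1.
Novax's best replies: R0→W; R1→Y; R2→X; R3→X.
Only (R2, X) has each player best-responding; Nash payoffs (9, 8).
Novax's commitment gain: 8 − 8 = 0.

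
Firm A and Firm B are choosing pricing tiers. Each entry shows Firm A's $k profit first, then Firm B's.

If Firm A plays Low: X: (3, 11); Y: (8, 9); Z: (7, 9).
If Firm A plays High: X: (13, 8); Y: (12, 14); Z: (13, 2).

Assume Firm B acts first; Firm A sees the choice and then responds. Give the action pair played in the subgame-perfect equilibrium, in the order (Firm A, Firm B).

(High, Y)

Firm A best-responds to each possible Firm B move:
- X: Firm A compares 3, 13 and picks High; Firm B would get 8.
- Y: Firm A compares 8, 12 and picks High; Firm B would get 14.
- Z: Firm A compares 7, 13 and picks High; Firm B would get 2.
Among 8, 14, 2, the best is 14 at Y. Subgame-perfect outcome: (High, Y) with payoffs (12, 14).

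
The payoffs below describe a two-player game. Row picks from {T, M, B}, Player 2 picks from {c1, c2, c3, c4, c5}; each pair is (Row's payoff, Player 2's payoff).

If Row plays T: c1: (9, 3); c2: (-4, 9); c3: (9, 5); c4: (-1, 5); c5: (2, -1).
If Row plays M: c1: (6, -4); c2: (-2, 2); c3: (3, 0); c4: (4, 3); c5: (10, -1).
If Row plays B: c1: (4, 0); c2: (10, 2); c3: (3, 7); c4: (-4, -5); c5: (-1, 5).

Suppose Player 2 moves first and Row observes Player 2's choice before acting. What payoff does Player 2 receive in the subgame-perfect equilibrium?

5

Solve by backward induction (Player 2 leads).
- c1: BR = T, leader payoff 3.
- c2: BR = B, leader payoff 2.
- c3: BR = T, leader payoff 5.
- c4: BR = M, leader payoff 3.
- c5: BR = M, leader payoff -1.
Player 2's induced payoffs are 3, 2, 5, 3, -1, so Player 2 commits to c3. Subgame-perfect outcome: (T, c3) with payoffs (9, 5).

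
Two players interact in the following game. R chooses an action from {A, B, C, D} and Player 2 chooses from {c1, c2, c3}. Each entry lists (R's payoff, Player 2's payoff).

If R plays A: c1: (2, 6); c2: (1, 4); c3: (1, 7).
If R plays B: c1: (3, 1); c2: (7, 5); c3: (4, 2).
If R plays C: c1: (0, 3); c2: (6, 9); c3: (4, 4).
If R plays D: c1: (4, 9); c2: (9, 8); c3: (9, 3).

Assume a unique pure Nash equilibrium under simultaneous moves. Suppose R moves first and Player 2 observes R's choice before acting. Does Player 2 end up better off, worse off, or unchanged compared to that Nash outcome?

worse off

Backward induction with R moving first.
- A → Player 2 plays c3 (best of 6, 4, 7); R gets 1.
- B → Player 2 plays c2 (best of 1, 5, 2); R gets 7.
- C → Player 2 plays c2 (best of 3, 9, 4); R gets 6.
- D → Player 2 plays c1 (best of 9, 8, 3); R gets 4.
Maximizing over 1, 7, 6, 4, R chooses B. Subgame-perfect outcome: (B, c2) with payoffs (7, 5).
Under simultaneous play:
R's best replies: c1→D; c2→D; c3→D.
Player 2's best replies: A→c3; B→c2; C→c2; D→c1.
Only (D, c1) has each player best-responding; Nash payoffs (4, 9).
Player 2 earns 5 sequentially versus 9 at the Nash outcome: worse off.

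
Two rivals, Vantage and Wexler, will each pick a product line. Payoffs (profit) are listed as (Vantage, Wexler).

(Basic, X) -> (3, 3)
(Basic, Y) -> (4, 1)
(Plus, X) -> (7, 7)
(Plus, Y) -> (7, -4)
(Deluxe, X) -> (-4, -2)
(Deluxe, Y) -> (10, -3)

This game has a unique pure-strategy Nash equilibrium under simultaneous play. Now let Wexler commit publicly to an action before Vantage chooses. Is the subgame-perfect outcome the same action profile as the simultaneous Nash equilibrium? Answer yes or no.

yes

Vantage best-responds to each possible Wexler move:
- X: BR = Plus, leader payoff 7.
- Y: BR = Deluxe, leader payoff -3.
Among 7, -3, the best is 7 at X. Subgame-perfect outcome: (Plus, X) with payoffs (7, 7).
Under simultaneous play:
Vantage's best replies: X→Plus; Y→Deluxe.
Wexler's best replies: Basic→X; Plus→X; Deluxe→X.
Only (Plus, X) has each player best-responding; Nash payoffs (7, 7).
Sequential outcome (Plus, X) coincides with the Nash profile (Plus, X).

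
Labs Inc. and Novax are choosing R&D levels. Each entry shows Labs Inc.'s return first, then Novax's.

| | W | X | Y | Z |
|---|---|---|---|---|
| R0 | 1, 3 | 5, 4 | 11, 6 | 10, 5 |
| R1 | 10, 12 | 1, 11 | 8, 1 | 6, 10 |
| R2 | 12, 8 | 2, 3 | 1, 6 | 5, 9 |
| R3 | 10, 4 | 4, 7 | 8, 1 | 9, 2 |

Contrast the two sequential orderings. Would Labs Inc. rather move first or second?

second

If Labs Inc. leads: Novax's best replies are R0→Y, R1→W, R2→Z, R3→X; Labs Inc.'s induced payoffs 11, 10, 5, 4; outcome (R0, Y), payoffs (11, 6).
If Novax leads: Labs Inc.'s best replies are W→R2, X→R0, Y→R0, Z→R0; Novax's induced payoffs 8, 4, 6, 5; outcome (R2, W), payoffs (12, 8).
Labs Inc. gets 11 moving first and 12 moving second, so Labs Inc. prefers to move second.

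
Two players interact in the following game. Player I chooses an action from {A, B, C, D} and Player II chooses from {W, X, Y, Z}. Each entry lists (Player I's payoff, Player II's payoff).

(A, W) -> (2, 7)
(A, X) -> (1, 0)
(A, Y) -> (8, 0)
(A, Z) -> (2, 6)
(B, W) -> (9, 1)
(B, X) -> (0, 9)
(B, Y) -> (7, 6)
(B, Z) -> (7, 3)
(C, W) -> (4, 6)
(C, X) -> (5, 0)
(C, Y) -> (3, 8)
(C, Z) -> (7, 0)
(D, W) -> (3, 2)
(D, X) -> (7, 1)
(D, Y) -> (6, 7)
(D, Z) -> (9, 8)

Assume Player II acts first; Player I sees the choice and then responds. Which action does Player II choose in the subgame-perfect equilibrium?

Work backward from Player I's decision.
- W: BR = B, leader payoff 1.
- X: BR = D, leader payoff 1.
- Y: BR = A, leader payoff 0.
- Z: BR = D, leader payoff 8.
Among 1, 1, 0, 8, the best is 8 at Z. Subgame-perfect outcome: (D, Z) with payoffs (9, 8).

Z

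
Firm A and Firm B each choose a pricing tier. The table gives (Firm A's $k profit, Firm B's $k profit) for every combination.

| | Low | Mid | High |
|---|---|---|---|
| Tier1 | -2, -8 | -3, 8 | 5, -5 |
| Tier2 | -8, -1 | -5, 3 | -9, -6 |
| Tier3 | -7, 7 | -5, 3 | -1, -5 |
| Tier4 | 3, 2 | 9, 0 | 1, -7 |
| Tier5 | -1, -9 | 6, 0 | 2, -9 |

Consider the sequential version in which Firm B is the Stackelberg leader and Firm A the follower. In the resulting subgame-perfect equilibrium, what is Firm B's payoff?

2

Backward induction with Firm B moving first.
- Low: Firm A compares -2, -8, -7, 3, -1 and picks Tier4; Firm B would get 2.
- Mid: Firm A compares -3, -5, -5, 9, 6 and picks Tier4; Firm B would get 0.
- High: Firm A compares 5, -9, -1, 1, 2 and picks Tier1; Firm B would get -5.
Firm B's induced payoffs are 2, 0, -5, so Firm B commits to Low. Subgame-perfect outcome: (Tier4, Low) with payoffs (3, 2).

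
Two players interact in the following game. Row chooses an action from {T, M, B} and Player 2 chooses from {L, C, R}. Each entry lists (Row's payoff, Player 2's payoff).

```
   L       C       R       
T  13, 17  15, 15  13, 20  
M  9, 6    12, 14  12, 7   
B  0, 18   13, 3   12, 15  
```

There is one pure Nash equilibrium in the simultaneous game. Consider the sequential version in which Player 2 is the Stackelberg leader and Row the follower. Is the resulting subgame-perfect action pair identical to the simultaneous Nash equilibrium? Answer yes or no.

Backward induction with Player 2 moving first.
- L: Row compares 13, 9, 0 and picks T; Player 2 would get 17.
- C: Row compares 15, 12, 13 and picks T; Player 2 would get 15.
- R: Row compares 13, 12, 12 and picks T; Player 2 would get 20.
Maximizing over 17, 15, 20, Player 2 chooses R. Subgame-perfect outcome: (T, R) with payoffs (13, 20).
Under simultaneous play:
Row's best replies: L→T; C→T; R→T.
Player 2's best replies: T→R; M→C; B→L.
Only (T, R) has each player best-responding; Nash payoffs (13, 20).
Sequential outcome (T, R) coincides with the Nash profile (T, R).

yes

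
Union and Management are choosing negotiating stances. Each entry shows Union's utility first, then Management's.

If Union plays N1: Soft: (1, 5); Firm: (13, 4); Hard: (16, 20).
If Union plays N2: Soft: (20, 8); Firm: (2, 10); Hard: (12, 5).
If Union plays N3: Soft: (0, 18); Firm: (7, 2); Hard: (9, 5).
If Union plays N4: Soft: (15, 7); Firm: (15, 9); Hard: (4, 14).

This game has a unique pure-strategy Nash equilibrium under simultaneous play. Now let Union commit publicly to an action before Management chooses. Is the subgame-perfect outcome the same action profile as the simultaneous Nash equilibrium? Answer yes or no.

yes

Solve by backward induction (Union leads).
- N1: BR = Hard, leader payoff 16.
- N2: BR = Firm, leader payoff 2.
- N3: BR = Soft, leader payoff 0.
- N4: BR = Hard, leader payoff 4.
Among 16, 2, 0, 4, the best is 16 at N1. Subgame-perfect outcome: (N1, Hard) with payoffs (16, 20).
For the simultaneous game, intersect best replies.
Union's best replies: Soft→N2; Firm→N4; Hard→N1.
Management's best replies: N1→Hard; N2→Firm; N3→Soft; N4→Hard.
Only (N1, Hard) has each player best-responding; Nash payoffs (16, 20).
Sequential outcome (N1, Hard) coincides with the Nash profile (N1, Hard).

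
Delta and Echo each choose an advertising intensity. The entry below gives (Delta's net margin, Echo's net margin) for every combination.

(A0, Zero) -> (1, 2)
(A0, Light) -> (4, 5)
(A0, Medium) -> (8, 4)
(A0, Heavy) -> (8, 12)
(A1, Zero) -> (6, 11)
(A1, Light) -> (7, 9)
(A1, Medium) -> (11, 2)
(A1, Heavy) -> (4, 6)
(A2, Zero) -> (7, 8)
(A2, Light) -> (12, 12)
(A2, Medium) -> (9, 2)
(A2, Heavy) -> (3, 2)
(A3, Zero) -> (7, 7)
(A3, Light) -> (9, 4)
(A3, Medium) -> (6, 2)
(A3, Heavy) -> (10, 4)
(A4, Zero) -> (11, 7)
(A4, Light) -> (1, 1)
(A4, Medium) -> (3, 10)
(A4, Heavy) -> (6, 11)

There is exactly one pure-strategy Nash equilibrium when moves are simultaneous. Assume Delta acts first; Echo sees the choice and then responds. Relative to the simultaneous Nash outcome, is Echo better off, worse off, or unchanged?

unchanged

Echo best-responds to each possible Delta move:
- A0 → Echo plays Heavy (best of 2, 5, 4, 12); Delta gets 8.
- A1 → Echo plays Zero (best of 11, 9, 2, 6); Delta gets 6.
- A2 → Echo plays Light (best of 8, 12, 2, 2); Delta gets 12.
- A3 → Echo plays Zero (best of 7, 4, 2, 4); Delta gets 7.
- A4 → Echo plays Heavy (best of 7, 1, 10, 11); Delta gets 6.
Maximizing over 8, 6, 12, 7, 6, Delta chooses A2. Subgame-perfect outcome: (A2, Light) with payoffs (12, 12).
Under simultaneous play:
Delta's best replies: Zero→A4; Light→A2; Medium→A1; Heavy→A3.
Echo's best replies: A0→Heavy; A1→Zero; A2→Light; A3→Zero; A4→Heavy.
Only (A2, Light) has each player best-responding; Nash payoffs (12, 12).
Echo earns 12 sequentially versus 12 at the Nash outcome: unchanged.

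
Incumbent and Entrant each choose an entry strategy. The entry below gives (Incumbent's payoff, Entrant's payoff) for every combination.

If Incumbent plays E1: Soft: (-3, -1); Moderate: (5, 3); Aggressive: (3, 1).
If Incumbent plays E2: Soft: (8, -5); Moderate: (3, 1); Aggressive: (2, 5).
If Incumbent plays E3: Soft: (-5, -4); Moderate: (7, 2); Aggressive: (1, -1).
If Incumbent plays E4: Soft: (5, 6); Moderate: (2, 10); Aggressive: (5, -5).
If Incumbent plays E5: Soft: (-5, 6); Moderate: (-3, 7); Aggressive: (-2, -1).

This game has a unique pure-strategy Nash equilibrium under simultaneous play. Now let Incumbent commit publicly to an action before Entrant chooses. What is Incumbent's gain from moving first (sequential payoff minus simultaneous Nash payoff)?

0

Entrant best-responds to each possible Incumbent move:
- E1: BR = Moderate, leader payoff 5.
- E2: BR = Aggressive, leader payoff 2.
- E3: BR = Moderate, leader payoff 7.
- E4: BR = Moderate, leader payoff 2.
- E5: BR = Moderate, leader payoff -3.
Incumbent's induced payoffs are 5, 2, 7, 2, -3, so Incumbent commits to E3. Subgame-perfect outcome: (E3, Moderate) with payoffs (7, 2).
Now find the simultaneous Nash equilibrium.
Incumbent's best replies: Soft→E2; Moderate→E3; Aggressive→E4.
Entrant's best replies: E1→Moderate; E2→Aggressive; E3→Moderate; E4→Moderate; E5→Moderate.
The unique mutual best reply is (E3, Moderate), giving (7, 2).
Incumbent's commitment gain: 7 − 7 = 0.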